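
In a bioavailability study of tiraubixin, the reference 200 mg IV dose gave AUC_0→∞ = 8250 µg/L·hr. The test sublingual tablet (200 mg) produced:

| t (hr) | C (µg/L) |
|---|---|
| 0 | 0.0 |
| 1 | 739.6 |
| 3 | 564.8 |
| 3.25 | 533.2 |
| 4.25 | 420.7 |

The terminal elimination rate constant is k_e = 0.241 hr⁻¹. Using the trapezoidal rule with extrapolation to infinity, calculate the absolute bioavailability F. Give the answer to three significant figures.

Trapezoidal AUC_0→4.25 (sublingual tablet):
  [0→1]: (0.0+739.6)/2 × 1 = 369.8
  [1→3]: (739.6+564.8)/2 × 2 = 1304.4
  [3→3.25]: (564.8+533.2)/2 × 0.25 = 137.25
  [3.25→4.25]: (533.2+420.7)/2 × 1 = 476.95
  Sum = 2288.4 µg/L·hr
Tail: C_last/k_e = 420.7/0.241 = 1745.643
AUC_0→∞ (sublingual tablet) = 2288.4 + 1745.643 = 4034.043 µg/L·hr
F = (AUC_ev/D_ev)/(AUC_iv/D_iv) = (4034.043/200)/(8250/200) = 20.170215/41.25 = 0.4890

F = 0.489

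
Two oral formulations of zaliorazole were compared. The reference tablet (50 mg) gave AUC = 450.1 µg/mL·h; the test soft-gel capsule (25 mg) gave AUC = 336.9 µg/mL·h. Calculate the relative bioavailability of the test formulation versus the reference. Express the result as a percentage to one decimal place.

F_rel = (AUC_test/D_test) / (AUC_ref/D_ref)
      = (336.9/25) / (450.1/50)
      = 13.476 / 9.002 = 1.4970 = 149.70%

F_rel = 149.7%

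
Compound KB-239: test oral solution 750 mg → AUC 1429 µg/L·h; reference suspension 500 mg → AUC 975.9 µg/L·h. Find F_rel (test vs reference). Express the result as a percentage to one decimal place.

F_rel = (AUC_test/D_test) / (AUC_ref/D_ref)
      = (1429/750) / (975.9/500)
      = 1.90533 / 1.9518 = 0.9762 = 97.62%

F_rel = 97.6%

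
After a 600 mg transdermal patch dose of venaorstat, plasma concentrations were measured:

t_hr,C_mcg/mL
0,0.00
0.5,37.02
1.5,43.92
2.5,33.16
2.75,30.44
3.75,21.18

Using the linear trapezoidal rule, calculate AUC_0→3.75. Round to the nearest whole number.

Trapezoidal AUC_0→3.75:
  [0→0.5]: (0.00+37.02)/2 × 0.5 = 9.255
  [0.5→1.5]: (37.02+43.92)/2 × 1 = 40.47
  [1.5→2.5]: (43.92+33.16)/2 × 1 = 38.54
  [2.5→2.75]: (33.16+30.44)/2 × 0.25 = 7.95
  [2.75→3.75]: (30.44+21.18)/2 × 1 = 25.81
  Sum = 122.025 mcg/mL·hr

AUC = 122 mcg/mL·hr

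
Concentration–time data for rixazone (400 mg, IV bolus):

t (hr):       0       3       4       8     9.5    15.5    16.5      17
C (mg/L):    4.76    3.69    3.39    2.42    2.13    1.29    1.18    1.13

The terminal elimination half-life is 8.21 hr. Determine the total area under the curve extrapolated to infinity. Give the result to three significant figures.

AUC = 56.7 mg/L·hr

Trapezoidal AUC_0→17:
  [0→3]: (4.76+3.69)/2 × 3 = 12.675
  [3→4]: (3.69+3.39)/2 × 1 = 3.54
  [4→8]: (3.39+2.42)/2 × 4 = 11.62
  [8→9.5]: (2.42+2.13)/2 × 1.5 = 3.4125
  [9.5→15.5]: (2.13+1.29)/2 × 6 = 10.26
  [15.5→16.5]: (1.29+1.18)/2 × 1 = 1.235
  [16.5→17]: (1.18+1.13)/2 × 0.5 = 0.5775
  Sum = 43.32 mg/L·hr
k_e = ln2 / t½ = 0.693147 / 8.21 = 0.0844 hr^-1
Extrapolated tail: C_last / k_e = 1.13 / 0.0844 = 13.389
AUC_0→∞ = 43.32 + 13.389 = 56.709 mg/L·hr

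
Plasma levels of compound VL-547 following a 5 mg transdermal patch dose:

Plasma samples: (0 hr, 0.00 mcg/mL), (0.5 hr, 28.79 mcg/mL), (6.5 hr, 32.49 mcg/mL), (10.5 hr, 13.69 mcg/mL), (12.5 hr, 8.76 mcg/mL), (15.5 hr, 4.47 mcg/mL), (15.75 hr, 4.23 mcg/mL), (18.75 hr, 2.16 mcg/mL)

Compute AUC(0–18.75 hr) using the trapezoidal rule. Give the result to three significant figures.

AUC = 336 mcg/mL·hr

Trapezoidal AUC_0→18.75:
  [0→0.5]: (0.00+28.79)/2 × 0.5 = 7.1975
  [0.5→6.5]: (28.79+32.49)/2 × 6 = 183.84
  [6.5→10.5]: (32.49+13.69)/2 × 4 = 92.36
  [10.5→12.5]: (13.69+8.76)/2 × 2 = 22.45
  [12.5→15.5]: (8.76+4.47)/2 × 3 = 19.845
  [15.5→15.75]: (4.47+4.23)/2 × 0.25 = 1.0875
  [15.75→18.75]: (4.23+2.16)/2 × 3 = 9.585
  Sum = 336.365 mcg/mL·hr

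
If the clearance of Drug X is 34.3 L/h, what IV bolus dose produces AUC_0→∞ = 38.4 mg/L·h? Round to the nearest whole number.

Dose_iv = CL × AUC_0→∞
     = 34.3 × 38.4 = 1317.12 mg

Dose = 1317 mg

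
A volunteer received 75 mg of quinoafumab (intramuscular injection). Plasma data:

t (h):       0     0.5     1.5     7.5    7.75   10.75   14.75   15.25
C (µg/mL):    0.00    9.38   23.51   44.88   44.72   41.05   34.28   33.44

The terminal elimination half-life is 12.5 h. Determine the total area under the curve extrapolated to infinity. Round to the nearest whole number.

AUC = 1134 µg/mL·h

Trapezoidal AUC_0→15.25:
  [0→0.5]: (0.00+9.38)/2 × 0.5 = 2.345
  [0.5→1.5]: (9.38+23.51)/2 × 1 = 16.445
  [1.5→7.5]: (23.51+44.88)/2 × 6 = 205.17
  [7.5→7.75]: (44.88+44.72)/2 × 0.25 = 11.2
  [7.75→10.75]: (44.72+41.05)/2 × 3 = 128.655
  [10.75→14.75]: (41.05+34.28)/2 × 4 = 150.66
  [14.75→15.25]: (34.28+33.44)/2 × 0.5 = 16.93
  Sum = 531.405 µg/mL·h
k_e = ln2 / t½ = 0.693147 / 12.5 = 0.0555 h^-1
Extrapolated tail: C_last / k_e = 33.44 / 0.0555 = 602.523
AUC_0→∞ = 531.405 + 602.523 = 1133.928 µg/mL·h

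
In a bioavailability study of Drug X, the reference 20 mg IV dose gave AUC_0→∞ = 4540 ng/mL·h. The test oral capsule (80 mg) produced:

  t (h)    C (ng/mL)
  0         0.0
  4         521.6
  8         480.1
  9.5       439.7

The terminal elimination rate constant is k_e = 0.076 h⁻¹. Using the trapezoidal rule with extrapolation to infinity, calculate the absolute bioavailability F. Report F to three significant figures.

F = 0.524

Trapezoidal AUC_0→9.5 (oral capsule):
  [0→4]: (0.0+521.6)/2 × 4 = 1043.2
  [4→8]: (521.6+480.1)/2 × 4 = 2003.4
  [8→9.5]: (480.1+439.7)/2 × 1.5 = 689.85
  Sum = 3736.45 ng/mL·h
Tail: C_last/k_e = 439.7/0.076 = 5785.526
AUC_0→∞ (oral capsule) = 3736.45 + 5785.526 = 9521.976 ng/mL·h
F = (AUC_ev/D_ev)/(AUC_iv/D_iv) = (9521.976/80)/(4540/20) = 119.0247/227 = 0.5243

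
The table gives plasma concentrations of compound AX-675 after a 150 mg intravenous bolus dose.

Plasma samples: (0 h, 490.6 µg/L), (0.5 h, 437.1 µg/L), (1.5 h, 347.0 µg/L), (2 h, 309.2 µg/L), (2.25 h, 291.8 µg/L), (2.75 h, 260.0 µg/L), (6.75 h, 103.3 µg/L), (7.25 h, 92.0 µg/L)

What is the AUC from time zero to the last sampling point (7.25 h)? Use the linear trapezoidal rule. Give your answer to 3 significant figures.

Trapezoidal AUC_0→7.25:
  [0→0.5]: (490.6+437.1)/2 × 0.5 = 231.925
  [0.5→1.5]: (437.1+347.0)/2 × 1 = 392.05
  [1.5→2]: (347.0+309.2)/2 × 0.5 = 164.05
  [2→2.25]: (309.2+291.8)/2 × 0.25 = 75.125
  [2.25→2.75]: (291.8+260.0)/2 × 0.5 = 137.95
  [2.75→6.75]: (260.0+103.3)/2 × 4 = 726.6
  [6.75→7.25]: (103.3+92.0)/2 × 0.5 = 48.825
  Sum = 1776.525 µg/L·h

AUC = 1780 µg/L·h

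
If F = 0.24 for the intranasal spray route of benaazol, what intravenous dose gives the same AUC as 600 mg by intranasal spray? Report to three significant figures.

D_iv = 144 mg

Systemic exposure from an extravascular dose = F × D_ev, so the equivalent IV dose is F × D_ev.
D_iv = F × D_ev = 0.24 × 600 = 144 mg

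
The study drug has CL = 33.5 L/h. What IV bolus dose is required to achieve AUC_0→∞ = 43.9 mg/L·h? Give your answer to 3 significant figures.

Dose = 1470 mg

Dose_iv = CL × AUC_0→∞
     = 33.5 × 43.9 = 1470.65 mg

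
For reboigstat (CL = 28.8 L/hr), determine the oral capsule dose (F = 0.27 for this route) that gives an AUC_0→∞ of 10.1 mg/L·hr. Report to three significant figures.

Dose = 1080 mg

Dose = CL × AUC_0→∞ / F
     = 28.8 × 10.1 / 0.27 = 1077.33 mg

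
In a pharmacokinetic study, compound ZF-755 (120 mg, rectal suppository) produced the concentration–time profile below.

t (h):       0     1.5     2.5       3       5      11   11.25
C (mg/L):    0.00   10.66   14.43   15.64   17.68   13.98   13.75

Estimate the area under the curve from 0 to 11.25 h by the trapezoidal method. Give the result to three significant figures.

AUC = 160 mg/L·h

Trapezoidal AUC_0→11.25:
  [0→1.5]: (0.00+10.66)/2 × 1.5 = 7.995
  [1.5→2.5]: (10.66+14.43)/2 × 1 = 12.545
  [2.5→3]: (14.43+15.64)/2 × 0.5 = 7.5175
  [3→5]: (15.64+17.68)/2 × 2 = 33.32
  [5→11]: (17.68+13.98)/2 × 6 = 94.98
  [11→11.25]: (13.98+13.75)/2 × 0.25 = 3.46625
  Sum = 159.82375 mg/L·h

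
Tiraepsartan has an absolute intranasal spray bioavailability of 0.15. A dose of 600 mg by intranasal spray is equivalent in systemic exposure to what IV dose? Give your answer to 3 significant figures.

D_iv = 90.0 mg

Systemic exposure from an extravascular dose = F × D_ev, so the equivalent IV dose is F × D_ev.
D_iv = F × D_ev = 0.15 × 600 = 90 mg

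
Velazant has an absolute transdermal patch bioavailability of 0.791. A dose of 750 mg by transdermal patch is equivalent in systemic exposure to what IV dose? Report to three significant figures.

Systemic exposure from an extravascular dose = F × D_ev, so the equivalent IV dose is F × D_ev.
D_iv = F × D_ev = 0.791 × 750 = 593.25 mg

D_iv = 593 mg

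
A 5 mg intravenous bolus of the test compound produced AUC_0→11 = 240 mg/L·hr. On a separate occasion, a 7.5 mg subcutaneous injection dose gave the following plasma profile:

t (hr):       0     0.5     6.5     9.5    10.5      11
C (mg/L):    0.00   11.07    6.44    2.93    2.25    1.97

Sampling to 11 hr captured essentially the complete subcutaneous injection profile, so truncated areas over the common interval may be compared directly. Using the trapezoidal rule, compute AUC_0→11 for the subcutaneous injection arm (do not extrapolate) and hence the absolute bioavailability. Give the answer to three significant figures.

F = 0.203

Trapezoidal AUC_0→11 (subcutaneous injection):
  [0→0.5]: (0.00+11.07)/2 × 0.5 = 2.7675
  [0.5→6.5]: (11.07+6.44)/2 × 6 = 52.53
  [6.5→9.5]: (6.44+2.93)/2 × 3 = 14.055
  [9.5→10.5]: (2.93+2.25)/2 × 1 = 2.59
  [10.5→11]: (2.25+1.97)/2 × 0.5 = 1.055
  Sum = 72.9975 mg/L·hr
F = (AUC_ev/D_ev)/(AUC_iv/D_iv) = (72.9975/7.5)/(240/5) = 9.733/48 = 0.2028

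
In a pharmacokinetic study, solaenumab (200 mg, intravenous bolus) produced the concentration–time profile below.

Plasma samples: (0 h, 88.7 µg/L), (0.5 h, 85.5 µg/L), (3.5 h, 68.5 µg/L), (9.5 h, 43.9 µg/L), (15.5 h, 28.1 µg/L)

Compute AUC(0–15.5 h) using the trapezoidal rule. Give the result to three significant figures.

AUC = 828 µg/L·h

Trapezoidal AUC_0→15.5:
  [0→0.5]: (88.7+85.5)/2 × 0.5 = 43.55
  [0.5→3.5]: (85.5+68.5)/2 × 3 = 231.0
  [3.5→9.5]: (68.5+43.9)/2 × 6 = 337.2
  [9.5→15.5]: (43.9+28.1)/2 × 6 = 216.0
  Sum = 827.75 µg/L·h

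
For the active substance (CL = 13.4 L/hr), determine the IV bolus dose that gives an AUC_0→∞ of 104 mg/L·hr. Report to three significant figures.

Dose = 1390 mg

Dose_iv = CL × AUC_0→∞
     = 13.4 × 104 = 1393.6 mg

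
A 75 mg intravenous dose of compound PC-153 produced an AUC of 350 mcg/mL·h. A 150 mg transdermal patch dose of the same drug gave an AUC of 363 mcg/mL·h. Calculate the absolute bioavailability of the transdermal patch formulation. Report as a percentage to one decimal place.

F = 51.9%

F = (AUC_ev / D_ev) / (AUC_iv / D_iv)
  = (363/150) / (350/75)
  = 2.42 / 4.66667 = 0.5186
  = 51.86%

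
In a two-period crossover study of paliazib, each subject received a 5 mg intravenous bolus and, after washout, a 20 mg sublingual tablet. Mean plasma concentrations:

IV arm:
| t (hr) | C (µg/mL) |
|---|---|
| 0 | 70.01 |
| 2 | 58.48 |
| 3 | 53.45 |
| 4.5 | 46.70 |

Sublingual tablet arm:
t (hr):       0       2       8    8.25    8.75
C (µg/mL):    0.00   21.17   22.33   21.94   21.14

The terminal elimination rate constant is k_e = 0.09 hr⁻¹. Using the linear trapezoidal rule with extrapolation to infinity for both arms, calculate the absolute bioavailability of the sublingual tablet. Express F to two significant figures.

Trapezoidal AUC_0→4.5 (IV):
  [0→2]: (70.01+58.48)/2 × 2 = 128.49
  [2→3]: (58.48+53.45)/2 × 1 = 55.965
  [3→4.5]: (53.45+46.70)/2 × 1.5 = 75.1125
  Sum = 259.5675 µg/mL·hr
IV tail: 46.70/0.09 = 518.889; AUC_iv,0→∞ = 259.5675 + 518.889 = 778.4565 µg/mL·hr
Trapezoidal AUC_0→8.75 (sublingual tablet):
  [0→2]: (0.00+21.17)/2 × 2 = 21.17
  [2→8]: (21.17+22.33)/2 × 6 = 130.5
  [8→8.25]: (22.33+21.94)/2 × 0.25 = 5.53375
  [8.25→8.75]: (21.94+21.14)/2 × 0.5 = 10.77
  Sum = 167.97375 µg/mL·hr
sublingual tablet tail: 21.14/0.09 = 234.889; AUC_ev,0→∞ = 167.97375 + 234.889 = 402.86275 µg/mL·hr
F = (AUC_ev/D_ev)/(AUC_iv/D_iv) = (402.86275/20)/(778.4565/5) = 20.1431/155.6913 = 0.1294

F = 0.13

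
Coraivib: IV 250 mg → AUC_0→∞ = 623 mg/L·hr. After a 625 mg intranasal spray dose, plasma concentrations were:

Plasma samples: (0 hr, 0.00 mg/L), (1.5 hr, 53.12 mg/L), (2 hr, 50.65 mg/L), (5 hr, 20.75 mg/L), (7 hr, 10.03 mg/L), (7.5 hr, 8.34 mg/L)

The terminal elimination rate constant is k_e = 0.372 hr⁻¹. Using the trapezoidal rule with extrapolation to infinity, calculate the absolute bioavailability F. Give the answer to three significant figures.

F = 0.148

Trapezoidal AUC_0→7.5 (intranasal spray):
  [0→1.5]: (0.00+53.12)/2 × 1.5 = 39.84
  [1.5→2]: (53.12+50.65)/2 × 0.5 = 25.9425
  [2→5]: (50.65+20.75)/2 × 3 = 107.1
  [5→7]: (20.75+10.03)/2 × 2 = 30.78
  [7→7.5]: (10.03+8.34)/2 × 0.5 = 4.5925
  Sum = 208.255 mg/L·hr
Tail: C_last/k_e = 8.34/0.372 = 22.419
AUC_0→∞ (intranasal spray) = 208.255 + 22.419 = 230.674 mg/L·hr
F = (AUC_ev/D_ev)/(AUC_iv/D_iv) = (230.674/625)/(623/250) = 0.3690784/2.492 = 0.1481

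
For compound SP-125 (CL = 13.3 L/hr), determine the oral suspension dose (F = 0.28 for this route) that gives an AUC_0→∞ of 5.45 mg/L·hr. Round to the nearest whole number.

Dose = 259 mg

Dose = CL × AUC_0→∞ / F
     = 13.3 × 5.45 / 0.28 = 258.875 mg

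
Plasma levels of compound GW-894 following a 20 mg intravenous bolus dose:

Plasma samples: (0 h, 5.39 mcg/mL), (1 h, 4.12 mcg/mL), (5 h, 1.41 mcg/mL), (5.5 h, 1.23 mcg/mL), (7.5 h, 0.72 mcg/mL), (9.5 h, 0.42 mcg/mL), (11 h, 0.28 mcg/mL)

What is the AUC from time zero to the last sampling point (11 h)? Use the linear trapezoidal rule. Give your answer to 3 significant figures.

Trapezoidal AUC_0→11:
  [0→1]: (5.39+4.12)/2 × 1 = 4.755
  [1→5]: (4.12+1.41)/2 × 4 = 11.06
  [5→5.5]: (1.41+1.23)/2 × 0.5 = 0.66
  [5.5→7.5]: (1.23+0.72)/2 × 2 = 1.95
  [7.5→9.5]: (0.72+0.42)/2 × 2 = 1.14
  [9.5→11]: (0.42+0.28)/2 × 1.5 = 0.525
  Sum = 20.09 mcg/mL·h

AUC = 20.1 mcg/mL·h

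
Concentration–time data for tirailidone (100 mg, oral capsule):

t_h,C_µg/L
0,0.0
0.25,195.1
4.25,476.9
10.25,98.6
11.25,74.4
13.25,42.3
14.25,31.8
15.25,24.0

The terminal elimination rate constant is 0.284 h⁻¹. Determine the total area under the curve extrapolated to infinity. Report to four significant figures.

Trapezoidal AUC_0→15.25:
  [0→0.25]: (0.0+195.1)/2 × 0.25 = 24.3875
  [0.25→4.25]: (195.1+476.9)/2 × 4 = 1344.0
  [4.25→10.25]: (476.9+98.6)/2 × 6 = 1726.5
  [10.25→11.25]: (98.6+74.4)/2 × 1 = 86.5
  [11.25→13.25]: (74.4+42.3)/2 × 2 = 116.7
  [13.25→14.25]: (42.3+31.8)/2 × 1 = 37.05
  [14.25→15.25]: (31.8+24.0)/2 × 1 = 27.9
  Sum = 3363.0375 µg/L·h
Extrapolated tail: C_last / k_e = 24.0 / 0.284 = 84.507
AUC_0→∞ = 3363.0375 + 84.507 = 3447.5445 µg/L·h

AUC = 3448 µg/L·h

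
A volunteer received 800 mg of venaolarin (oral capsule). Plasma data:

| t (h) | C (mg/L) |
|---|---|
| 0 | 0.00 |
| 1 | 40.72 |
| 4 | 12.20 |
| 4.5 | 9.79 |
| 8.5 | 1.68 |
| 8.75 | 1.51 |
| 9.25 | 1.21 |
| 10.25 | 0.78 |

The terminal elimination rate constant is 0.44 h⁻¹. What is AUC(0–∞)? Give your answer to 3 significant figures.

AUC = 132 mg/L·h

Trapezoidal AUC_0→10.25:
  [0→1]: (0.00+40.72)/2 × 1 = 20.36
  [1→4]: (40.72+12.20)/2 × 3 = 79.38
  [4→4.5]: (12.20+9.79)/2 × 0.5 = 5.4975
  [4.5→8.5]: (9.79+1.68)/2 × 4 = 22.94
  [8.5→8.75]: (1.68+1.51)/2 × 0.25 = 0.39875
  [8.75→9.25]: (1.51+1.21)/2 × 0.5 = 0.68
  [9.25→10.25]: (1.21+0.78)/2 × 1 = 0.995
  Sum = 130.25125 mg/L·h
Extrapolated tail: C_last / k_e = 0.78 / 0.44 = 1.773
AUC_0→∞ = 130.25125 + 1.773 = 132.02425 mg/L·h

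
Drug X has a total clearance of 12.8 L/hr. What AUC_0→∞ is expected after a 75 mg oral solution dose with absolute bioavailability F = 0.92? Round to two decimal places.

AUC_0→∞ = F × Dose / CL
        = 0.92 × 75 / 12.8 = 5.390625 mg/L·hr

AUC = 5.39 mg/L·hr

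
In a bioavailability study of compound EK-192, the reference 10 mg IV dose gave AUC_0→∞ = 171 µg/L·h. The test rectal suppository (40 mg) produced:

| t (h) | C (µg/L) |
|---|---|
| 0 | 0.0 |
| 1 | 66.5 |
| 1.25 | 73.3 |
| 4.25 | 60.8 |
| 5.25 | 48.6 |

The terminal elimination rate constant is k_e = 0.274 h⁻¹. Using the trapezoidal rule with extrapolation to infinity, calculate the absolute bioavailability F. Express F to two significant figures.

Trapezoidal AUC_0→5.25 (rectal suppository):
  [0→1]: (0.0+66.5)/2 × 1 = 33.25
  [1→1.25]: (66.5+73.3)/2 × 0.25 = 17.475
  [1.25→4.25]: (73.3+60.8)/2 × 3 = 201.15
  [4.25→5.25]: (60.8+48.6)/2 × 1 = 54.7
  Sum = 306.575 µg/L·h
Tail: C_last/k_e = 48.6/0.274 = 177.372
AUC_0→∞ (rectal suppository) = 306.575 + 177.372 = 483.947 µg/L·h
F = (AUC_ev/D_ev)/(AUC_iv/D_iv) = (483.947/40)/(171/10) = 12.098675/17.1 = 0.7075

F = 0.71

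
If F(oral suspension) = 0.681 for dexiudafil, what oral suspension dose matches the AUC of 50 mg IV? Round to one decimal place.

D_oral = 73.4 mg

For equal systemic exposure: F × D_ev = D_iv
D_ev = D_iv / F = 50 / 0.681 = 73.4214 mg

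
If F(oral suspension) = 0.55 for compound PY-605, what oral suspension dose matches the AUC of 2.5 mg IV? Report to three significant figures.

For equal systemic exposure: F × D_ev = D_iv
D_ev = D_iv / F = 2.5 / 0.55 = 4.54545 mg

D_oral = 4.55 mg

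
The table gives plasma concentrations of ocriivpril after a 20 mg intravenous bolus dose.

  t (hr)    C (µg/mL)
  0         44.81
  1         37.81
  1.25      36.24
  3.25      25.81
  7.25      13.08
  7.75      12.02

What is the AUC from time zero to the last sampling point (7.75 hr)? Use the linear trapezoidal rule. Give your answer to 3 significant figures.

AUC = 197 µg/mL·hr

Trapezoidal AUC_0→7.75:
  [0→1]: (44.81+37.81)/2 × 1 = 41.31
  [1→1.25]: (37.81+36.24)/2 × 0.25 = 9.25625
  [1.25→3.25]: (36.24+25.81)/2 × 2 = 62.05
  [3.25→7.25]: (25.81+13.08)/2 × 4 = 77.78
  [7.25→7.75]: (13.08+12.02)/2 × 0.5 = 6.275
  Sum = 196.67125 µg/mL·hr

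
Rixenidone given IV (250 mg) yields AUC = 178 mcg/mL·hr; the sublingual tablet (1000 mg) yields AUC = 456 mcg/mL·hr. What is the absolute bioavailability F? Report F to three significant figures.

F = 0.640

F = (AUC_ev / D_ev) / (AUC_iv / D_iv)
  = (456/1000) / (178/250)
  = 0.456 / 0.712 = 0.6404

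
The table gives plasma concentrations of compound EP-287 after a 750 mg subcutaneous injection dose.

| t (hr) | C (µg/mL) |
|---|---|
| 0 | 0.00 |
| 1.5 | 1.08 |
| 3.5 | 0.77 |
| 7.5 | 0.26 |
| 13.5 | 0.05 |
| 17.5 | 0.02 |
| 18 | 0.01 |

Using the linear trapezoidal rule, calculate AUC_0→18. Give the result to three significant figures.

Trapezoidal AUC_0→18:
  [0→1.5]: (0.00+1.08)/2 × 1.5 = 0.81
  [1.5→3.5]: (1.08+0.77)/2 × 2 = 1.85
  [3.5→7.5]: (0.77+0.26)/2 × 4 = 2.06
  [7.5→13.5]: (0.26+0.05)/2 × 6 = 0.93
  [13.5→17.5]: (0.05+0.02)/2 × 4 = 0.14
  [17.5→18]: (0.02+0.01)/2 × 0.5 = 0.0075
  Sum = 5.7975 µg/mL·hr

AUC = 5.80 µg/mL·hr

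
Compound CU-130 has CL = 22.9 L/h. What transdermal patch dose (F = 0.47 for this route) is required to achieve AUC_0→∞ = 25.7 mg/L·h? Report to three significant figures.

Dose = 1250 mg

Dose = CL × AUC_0→∞ / F
     = 22.9 × 25.7 / 0.47 = 1252.19 mg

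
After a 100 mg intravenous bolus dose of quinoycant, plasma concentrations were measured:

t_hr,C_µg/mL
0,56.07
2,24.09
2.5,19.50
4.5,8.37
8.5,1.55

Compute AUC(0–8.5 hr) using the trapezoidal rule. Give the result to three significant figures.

Trapezoidal AUC_0→8.5:
  [0→2]: (56.07+24.09)/2 × 2 = 80.16
  [2→2.5]: (24.09+19.50)/2 × 0.5 = 10.8975
  [2.5→4.5]: (19.50+8.37)/2 × 2 = 27.87
  [4.5→8.5]: (8.37+1.55)/2 × 4 = 19.84
  Sum = 138.7675 µg/mL·hr

AUC = 139 µg/mL·hr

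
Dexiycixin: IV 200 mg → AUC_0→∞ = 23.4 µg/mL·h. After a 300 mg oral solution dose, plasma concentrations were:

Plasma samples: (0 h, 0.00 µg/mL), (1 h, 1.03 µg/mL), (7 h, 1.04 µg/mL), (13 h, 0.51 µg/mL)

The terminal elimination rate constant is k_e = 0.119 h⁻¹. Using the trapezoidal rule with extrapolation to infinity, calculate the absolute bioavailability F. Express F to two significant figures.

Trapezoidal AUC_0→13 (oral solution):
  [0→1]: (0.00+1.03)/2 × 1 = 0.515
  [1→7]: (1.03+1.04)/2 × 6 = 6.21
  [7→13]: (1.04+0.51)/2 × 6 = 4.65
  Sum = 11.375 µg/mL·h
Tail: C_last/k_e = 0.51/0.119 = 4.286
AUC_0→∞ (oral solution) = 11.375 + 4.286 = 15.661 µg/mL·h
F = (AUC_ev/D_ev)/(AUC_iv/D_iv) = (15.661/300)/(23.4/200) = 0.0522033/0.117 = 0.4462

F = 0.45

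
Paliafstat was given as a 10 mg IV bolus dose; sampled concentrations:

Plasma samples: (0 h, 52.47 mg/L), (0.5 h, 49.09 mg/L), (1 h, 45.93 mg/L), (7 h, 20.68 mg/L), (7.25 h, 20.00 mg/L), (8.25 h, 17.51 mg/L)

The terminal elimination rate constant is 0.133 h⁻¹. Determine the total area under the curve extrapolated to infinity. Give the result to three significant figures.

AUC = 404 mg/L·h

Trapezoidal AUC_0→8.25:
  [0→0.5]: (52.47+49.09)/2 × 0.5 = 25.39
  [0.5→1]: (49.09+45.93)/2 × 0.5 = 23.755
  [1→7]: (45.93+20.68)/2 × 6 = 199.83
  [7→7.25]: (20.68+20.00)/2 × 0.25 = 5.085
  [7.25→8.25]: (20.00+17.51)/2 × 1 = 18.755
  Sum = 272.815 mg/L·h
Extrapolated tail: C_last / k_e = 17.51 / 0.133 = 131.654
AUC_0→∞ = 272.815 + 131.654 = 404.469 mg/L·h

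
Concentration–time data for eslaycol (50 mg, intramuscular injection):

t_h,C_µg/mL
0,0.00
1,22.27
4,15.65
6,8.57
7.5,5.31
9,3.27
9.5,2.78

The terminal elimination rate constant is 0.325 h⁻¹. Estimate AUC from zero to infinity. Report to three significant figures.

AUC = 119 µg/mL·h

Trapezoidal AUC_0→9.5:
  [0→1]: (0.00+22.27)/2 × 1 = 11.135
  [1→4]: (22.27+15.65)/2 × 3 = 56.88
  [4→6]: (15.65+8.57)/2 × 2 = 24.22
  [6→7.5]: (8.57+5.31)/2 × 1.5 = 10.41
  [7.5→9]: (5.31+3.27)/2 × 1.5 = 6.435
  [9→9.5]: (3.27+2.78)/2 × 0.5 = 1.5125
  Sum = 110.5925 µg/mL·h
Extrapolated tail: C_last / k_e = 2.78 / 0.325 = 8.554
AUC_0→∞ = 110.5925 + 8.554 = 119.1465 µg/mL·h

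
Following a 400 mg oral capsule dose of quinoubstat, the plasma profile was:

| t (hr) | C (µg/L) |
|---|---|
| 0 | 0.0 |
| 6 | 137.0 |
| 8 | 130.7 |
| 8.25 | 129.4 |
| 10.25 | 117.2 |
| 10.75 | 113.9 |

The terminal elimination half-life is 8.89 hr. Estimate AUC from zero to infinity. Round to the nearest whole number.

Trapezoidal AUC_0→10.75:
  [0→6]: (0.0+137.0)/2 × 6 = 411.0
  [6→8]: (137.0+130.7)/2 × 2 = 267.7
  [8→8.25]: (130.7+129.4)/2 × 0.25 = 32.5125
  [8.25→10.25]: (129.4+117.2)/2 × 2 = 246.6
  [10.25→10.75]: (117.2+113.9)/2 × 0.5 = 57.775
  Sum = 1015.5875 µg/L·hr
k_e = ln2 / t½ = 0.693147 / 8.89 = 0.0780 hr^-1
Extrapolated tail: C_last / k_e = 113.9 / 0.078 = 1460.256
AUC_0→∞ = 1015.5875 + 1460.256 = 2475.8435 µg/L·hr

AUC = 2476 µg/L·hr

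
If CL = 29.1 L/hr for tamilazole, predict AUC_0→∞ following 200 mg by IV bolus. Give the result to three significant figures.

AUC = 6.87 mg/L·hr

AUC_0→∞ = Dose_iv / CL
        = 200 / 29.1 = 6.87285 mg/L·hr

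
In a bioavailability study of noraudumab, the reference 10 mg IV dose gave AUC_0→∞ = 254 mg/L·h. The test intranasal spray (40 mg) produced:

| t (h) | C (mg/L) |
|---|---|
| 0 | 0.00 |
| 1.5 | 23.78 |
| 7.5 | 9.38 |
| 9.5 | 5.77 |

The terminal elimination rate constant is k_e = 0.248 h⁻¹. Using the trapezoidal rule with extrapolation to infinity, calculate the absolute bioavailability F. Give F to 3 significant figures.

F = 0.153

Trapezoidal AUC_0→9.5 (intranasal spray):
  [0→1.5]: (0.00+23.78)/2 × 1.5 = 17.835
  [1.5→7.5]: (23.78+9.38)/2 × 6 = 99.48
  [7.5→9.5]: (9.38+5.77)/2 × 2 = 15.15
  Sum = 132.465 mg/L·h
Tail: C_last/k_e = 5.77/0.248 = 23.266
AUC_0→∞ (intranasal spray) = 132.465 + 23.266 = 155.731 mg/L·h
F = (AUC_ev/D_ev)/(AUC_iv/D_iv) = (155.731/40)/(254/10) = 3.893275/25.4 = 0.1533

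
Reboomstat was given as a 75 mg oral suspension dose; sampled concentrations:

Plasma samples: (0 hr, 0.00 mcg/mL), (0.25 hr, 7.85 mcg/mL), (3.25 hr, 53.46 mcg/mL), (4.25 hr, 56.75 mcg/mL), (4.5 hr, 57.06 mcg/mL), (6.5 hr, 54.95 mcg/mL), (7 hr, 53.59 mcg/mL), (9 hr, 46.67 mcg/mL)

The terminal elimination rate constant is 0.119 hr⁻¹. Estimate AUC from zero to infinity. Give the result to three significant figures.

AUC = 794 mcg/mL·hr

Trapezoidal AUC_0→9:
  [0→0.25]: (0.00+7.85)/2 × 0.25 = 0.98125
  [0.25→3.25]: (7.85+53.46)/2 × 3 = 91.965
  [3.25→4.25]: (53.46+56.75)/2 × 1 = 55.105
  [4.25→4.5]: (56.75+57.06)/2 × 0.25 = 14.22625
  [4.5→6.5]: (57.06+54.95)/2 × 2 = 112.01
  [6.5→7]: (54.95+53.59)/2 × 0.5 = 27.135
  [7→9]: (53.59+46.67)/2 × 2 = 100.26
  Sum = 401.6825 mcg/mL·hr
Extrapolated tail: C_last / k_e = 46.67 / 0.119 = 392.185
AUC_0→∞ = 401.6825 + 392.185 = 793.8675 mcg/mL·hr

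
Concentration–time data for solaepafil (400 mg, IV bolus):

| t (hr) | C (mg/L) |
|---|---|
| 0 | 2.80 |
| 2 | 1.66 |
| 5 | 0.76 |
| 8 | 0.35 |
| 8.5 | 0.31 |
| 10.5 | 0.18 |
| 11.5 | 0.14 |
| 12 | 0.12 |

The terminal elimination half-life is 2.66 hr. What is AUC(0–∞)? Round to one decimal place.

AUC = 11.1 mg/L·hr

Trapezoidal AUC_0→12:
  [0→2]: (2.80+1.66)/2 × 2 = 4.46
  [2→5]: (1.66+0.76)/2 × 3 = 3.63
  [5→8]: (0.76+0.35)/2 × 3 = 1.665
  [8→8.5]: (0.35+0.31)/2 × 0.5 = 0.165
  [8.5→10.5]: (0.31+0.18)/2 × 2 = 0.49
  [10.5→11.5]: (0.18+0.14)/2 × 1 = 0.16
  [11.5→12]: (0.14+0.12)/2 × 0.5 = 0.065
  Sum = 10.635 mg/L·hr
k_e = ln2 / t½ = 0.693147 / 2.66 = 0.2606 hr^-1
Extrapolated tail: C_last / k_e = 0.12 / 0.2606 = 0.460
AUC_0→∞ = 10.635 + 0.460 = 11.095 mg/L·hr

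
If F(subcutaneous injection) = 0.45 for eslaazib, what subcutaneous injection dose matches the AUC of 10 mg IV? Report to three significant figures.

For equal systemic exposure: F × D_ev = D_iv
D_ev = D_iv / F = 10 / 0.45 = 22.2222 mg

D_subcutaneous = 22.2 mg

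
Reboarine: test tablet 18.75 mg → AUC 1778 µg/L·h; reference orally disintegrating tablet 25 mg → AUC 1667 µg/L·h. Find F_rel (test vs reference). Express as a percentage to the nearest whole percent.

F_rel = (AUC_test/D_test) / (AUC_ref/D_ref)
      = (1778/18.75) / (1667/25)
      = 94.8267 / 66.68 = 1.4221 = 142.21%

F_rel = 142%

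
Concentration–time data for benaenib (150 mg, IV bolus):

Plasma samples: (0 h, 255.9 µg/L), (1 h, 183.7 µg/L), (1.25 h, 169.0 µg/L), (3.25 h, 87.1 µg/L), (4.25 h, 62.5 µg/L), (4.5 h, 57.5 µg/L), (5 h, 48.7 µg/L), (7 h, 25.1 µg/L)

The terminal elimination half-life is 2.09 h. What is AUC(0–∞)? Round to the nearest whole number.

AUC = 786 µg/L·h

Trapezoidal AUC_0→7:
  [0→1]: (255.9+183.7)/2 × 1 = 219.8
  [1→1.25]: (183.7+169.0)/2 × 0.25 = 44.0875
  [1.25→3.25]: (169.0+87.1)/2 × 2 = 256.1
  [3.25→4.25]: (87.1+62.5)/2 × 1 = 74.8
  [4.25→4.5]: (62.5+57.5)/2 × 0.25 = 15.0
  [4.5→5]: (57.5+48.7)/2 × 0.5 = 26.55
  [5→7]: (48.7+25.1)/2 × 2 = 73.8
  Sum = 710.1375 µg/L·h
k_e = ln2 / t½ = 0.693147 / 2.09 = 0.3316 h^-1
Extrapolated tail: C_last / k_e = 25.1 / 0.3316 = 75.694
AUC_0→∞ = 710.1375 + 75.694 = 785.8315 µg/L·h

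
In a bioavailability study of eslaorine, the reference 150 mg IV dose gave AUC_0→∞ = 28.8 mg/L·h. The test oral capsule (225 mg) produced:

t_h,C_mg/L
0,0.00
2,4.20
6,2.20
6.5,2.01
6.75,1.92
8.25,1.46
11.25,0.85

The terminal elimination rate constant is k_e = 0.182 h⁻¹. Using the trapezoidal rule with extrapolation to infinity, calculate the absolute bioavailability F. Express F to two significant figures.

Trapezoidal AUC_0→11.25 (oral capsule):
  [0→2]: (0.00+4.20)/2 × 2 = 4.2
  [2→6]: (4.20+2.20)/2 × 4 = 12.8
  [6→6.5]: (2.20+2.01)/2 × 0.5 = 1.0525
  [6.5→6.75]: (2.01+1.92)/2 × 0.25 = 0.49125
  [6.75→8.25]: (1.92+1.46)/2 × 1.5 = 2.535
  [8.25→11.25]: (1.46+0.85)/2 × 3 = 3.465
  Sum = 24.54375 mg/L·h
Tail: C_last/k_e = 0.85/0.182 = 4.670
AUC_0→∞ (oral capsule) = 24.54375 + 4.670 = 29.21375 mg/L·h
F = (AUC_ev/D_ev)/(AUC_iv/D_iv) = (29.21375/225)/(28.8/150) = 0.129839/0.192 = 0.6762

F = 0.68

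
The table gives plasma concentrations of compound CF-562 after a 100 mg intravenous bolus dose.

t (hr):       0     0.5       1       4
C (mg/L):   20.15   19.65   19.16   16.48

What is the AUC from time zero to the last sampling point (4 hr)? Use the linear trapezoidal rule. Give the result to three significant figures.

Trapezoidal AUC_0→4:
  [0→0.5]: (20.15+19.65)/2 × 0.5 = 9.95
  [0.5→1]: (19.65+19.16)/2 × 0.5 = 9.7025
  [1→4]: (19.16+16.48)/2 × 3 = 53.46
  Sum = 73.1125 mg/L·hr

AUC = 73.1 mg/L·hr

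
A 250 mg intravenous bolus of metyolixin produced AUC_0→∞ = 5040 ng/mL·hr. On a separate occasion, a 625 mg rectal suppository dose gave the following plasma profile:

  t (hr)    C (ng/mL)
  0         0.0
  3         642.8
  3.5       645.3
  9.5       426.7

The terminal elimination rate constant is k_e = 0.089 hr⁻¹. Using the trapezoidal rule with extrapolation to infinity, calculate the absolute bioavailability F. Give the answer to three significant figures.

F = 0.738

Trapezoidal AUC_0→9.5 (rectal suppository):
  [0→3]: (0.0+642.8)/2 × 3 = 964.2
  [3→3.5]: (642.8+645.3)/2 × 0.5 = 322.025
  [3.5→9.5]: (645.3+426.7)/2 × 6 = 3216.0
  Sum = 4502.225 ng/mL·hr
Tail: C_last/k_e = 426.7/0.089 = 4794.382
AUC_0→∞ (rectal suppository) = 4502.225 + 4794.382 = 9296.607 ng/mL·hr
F = (AUC_ev/D_ev)/(AUC_iv/D_iv) = (9296.607/625)/(5040/250) = 14.8746/20.16 = 0.7378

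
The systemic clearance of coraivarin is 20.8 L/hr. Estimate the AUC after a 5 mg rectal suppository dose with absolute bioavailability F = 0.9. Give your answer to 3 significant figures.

AUC = 0.216 mg/L·hr

AUC_0→∞ = F × Dose / CL
        = 0.9 × 5 / 20.8 = 0.216346 mg/L·hr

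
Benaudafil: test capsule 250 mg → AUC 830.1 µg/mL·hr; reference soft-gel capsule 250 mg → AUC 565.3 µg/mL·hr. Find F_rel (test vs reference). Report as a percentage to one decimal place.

F_rel = (AUC_test/D_test) / (AUC_ref/D_ref)
      = (830.1/250) / (565.3/250)
      = 3.3204 / 2.2612 = 1.4684 = 146.84%

F_rel = 146.8%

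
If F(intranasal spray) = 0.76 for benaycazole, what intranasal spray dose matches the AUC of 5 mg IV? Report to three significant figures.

D_intranasal = 6.58 mg

For equal systemic exposure: F × D_ev = D_iv
D_ev = D_iv / F = 5 / 0.76 = 6.57895 mg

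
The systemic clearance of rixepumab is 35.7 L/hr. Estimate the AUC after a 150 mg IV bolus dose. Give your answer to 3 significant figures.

AUC_0→∞ = Dose_iv / CL
        = 150 / 35.7 = 4.20168 mg/L·hr

AUC = 4.20 mg/L·hr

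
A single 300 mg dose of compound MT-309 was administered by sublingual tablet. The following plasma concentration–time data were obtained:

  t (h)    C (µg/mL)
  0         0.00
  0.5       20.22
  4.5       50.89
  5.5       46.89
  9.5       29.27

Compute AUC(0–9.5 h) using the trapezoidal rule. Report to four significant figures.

AUC = 348.5 µg/mL·h

Trapezoidal AUC_0→9.5:
  [0→0.5]: (0.00+20.22)/2 × 0.5 = 5.055
  [0.5→4.5]: (20.22+50.89)/2 × 4 = 142.22
  [4.5→5.5]: (50.89+46.89)/2 × 1 = 48.89
  [5.5→9.5]: (46.89+29.27)/2 × 4 = 152.32
  Sum = 348.485 µg/mL·h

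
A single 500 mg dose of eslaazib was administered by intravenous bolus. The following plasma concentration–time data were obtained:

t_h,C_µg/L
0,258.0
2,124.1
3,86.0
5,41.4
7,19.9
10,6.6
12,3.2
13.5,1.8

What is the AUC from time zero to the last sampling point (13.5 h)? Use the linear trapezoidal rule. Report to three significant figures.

Trapezoidal AUC_0→13.5:
  [0→2]: (258.0+124.1)/2 × 2 = 382.1
  [2→3]: (124.1+86.0)/2 × 1 = 105.05
  [3→5]: (86.0+41.4)/2 × 2 = 127.4
  [5→7]: (41.4+19.9)/2 × 2 = 61.3
  [7→10]: (19.9+6.6)/2 × 3 = 39.75
  [10→12]: (6.6+3.2)/2 × 2 = 9.8
  [12→13.5]: (3.2+1.8)/2 × 1.5 = 3.75
  Sum = 729.15 µg/L·h

AUC = 729 µg/L·h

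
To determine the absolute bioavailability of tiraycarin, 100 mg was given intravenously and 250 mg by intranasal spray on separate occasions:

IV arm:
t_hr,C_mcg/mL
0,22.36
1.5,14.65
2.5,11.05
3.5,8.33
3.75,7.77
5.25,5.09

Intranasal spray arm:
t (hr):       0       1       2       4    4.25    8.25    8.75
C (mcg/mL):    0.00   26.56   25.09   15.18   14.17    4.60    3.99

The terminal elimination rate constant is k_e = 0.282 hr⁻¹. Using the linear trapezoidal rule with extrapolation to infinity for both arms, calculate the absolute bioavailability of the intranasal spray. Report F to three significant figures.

Trapezoidal AUC_0→5.25 (IV):
  [0→1.5]: (22.36+14.65)/2 × 1.5 = 27.7575
  [1.5→2.5]: (14.65+11.05)/2 × 1 = 12.85
  [2.5→3.5]: (11.05+8.33)/2 × 1 = 9.69
  [3.5→3.75]: (8.33+7.77)/2 × 0.25 = 2.0125
  [3.75→5.25]: (7.77+5.09)/2 × 1.5 = 9.645
  Sum = 61.955 mcg/mL·hr
IV tail: 5.09/0.282 = 18.050; AUC_iv,0→∞ = 61.955 + 18.050 = 80.005 mcg/mL·hr
Trapezoidal AUC_0→8.75 (intranasal spray):
  [0→1]: (0.00+26.56)/2 × 1 = 13.28
  [1→2]: (26.56+25.09)/2 × 1 = 25.825
  [2→4]: (25.09+15.18)/2 × 2 = 40.27
  [4→4.25]: (15.18+14.17)/2 × 0.25 = 3.66875
  [4.25→8.25]: (14.17+4.60)/2 × 4 = 37.54
  [8.25→8.75]: (4.60+3.99)/2 × 0.5 = 2.1475
  Sum = 122.73125 mcg/mL·hr
intranasal spray tail: 3.99/0.282 = 14.149; AUC_ev,0→∞ = 122.73125 + 14.149 = 136.88025 mcg/mL·hr
F = (AUC_ev/D_ev)/(AUC_iv/D_iv) = (136.88025/250)/(80.005/100) = 0.547521/0.80005 = 0.6844

F = 0.684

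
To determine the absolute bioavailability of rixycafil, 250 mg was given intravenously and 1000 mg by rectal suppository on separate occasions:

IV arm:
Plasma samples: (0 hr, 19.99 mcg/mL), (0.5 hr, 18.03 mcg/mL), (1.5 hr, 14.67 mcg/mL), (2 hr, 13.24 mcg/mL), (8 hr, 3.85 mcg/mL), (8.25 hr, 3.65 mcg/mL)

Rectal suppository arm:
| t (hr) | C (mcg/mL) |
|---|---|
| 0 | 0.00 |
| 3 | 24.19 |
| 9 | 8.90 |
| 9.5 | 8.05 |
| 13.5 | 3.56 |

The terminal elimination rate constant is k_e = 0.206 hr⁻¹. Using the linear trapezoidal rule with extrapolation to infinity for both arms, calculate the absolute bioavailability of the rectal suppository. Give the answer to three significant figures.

Trapezoidal AUC_0→8.25 (IV):
  [0→0.5]: (19.99+18.03)/2 × 0.5 = 9.505
  [0.5→1.5]: (18.03+14.67)/2 × 1 = 16.35
  [1.5→2]: (14.67+13.24)/2 × 0.5 = 6.9775
  [2→8]: (13.24+3.85)/2 × 6 = 51.27
  [8→8.25]: (3.85+3.65)/2 × 0.25 = 0.9375
  Sum = 85.04 mcg/mL·hr
IV tail: 3.65/0.206 = 17.718; AUC_iv,0→∞ = 85.04 + 17.718 = 102.758 mcg/mL·hr
Trapezoidal AUC_0→13.5 (rectal suppository):
  [0→3]: (0.00+24.19)/2 × 3 = 36.285
  [3→9]: (24.19+8.90)/2 × 6 = 99.27
  [9→9.5]: (8.90+8.05)/2 × 0.5 = 4.2375
  [9.5→13.5]: (8.05+3.56)/2 × 4 = 23.22
  Sum = 163.0125 mcg/mL·hr
rectal suppository tail: 3.56/0.206 = 17.282; AUC_ev,0→∞ = 163.0125 + 17.282 = 180.2945 mcg/mL·hr
F = (AUC_ev/D_ev)/(AUC_iv/D_iv) = (180.2945/1000)/(102.758/250) = 0.1802945/0.411032 = 0.4386

F = 0.439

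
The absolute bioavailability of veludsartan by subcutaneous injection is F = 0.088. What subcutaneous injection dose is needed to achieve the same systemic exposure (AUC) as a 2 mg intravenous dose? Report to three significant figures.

For equal systemic exposure: F × D_ev = D_iv
D_ev = D_iv / F = 2 / 0.088 = 22.7273 mg

D_subcutaneous = 22.7 mg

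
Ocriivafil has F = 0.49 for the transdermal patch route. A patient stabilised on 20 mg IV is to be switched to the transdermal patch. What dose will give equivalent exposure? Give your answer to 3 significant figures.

For equal systemic exposure: F × D_ev = D_iv
D_ev = D_iv / F = 20 / 0.49 = 40.8163 mg

D_transdermal = 40.8 mg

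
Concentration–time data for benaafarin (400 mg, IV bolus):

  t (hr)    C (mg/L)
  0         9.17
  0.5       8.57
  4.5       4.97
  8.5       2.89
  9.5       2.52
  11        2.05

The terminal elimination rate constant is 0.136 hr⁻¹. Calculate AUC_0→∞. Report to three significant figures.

AUC = 68.4 mg/L·hr

Trapezoidal AUC_0→11:
  [0→0.5]: (9.17+8.57)/2 × 0.5 = 4.435
  [0.5→4.5]: (8.57+4.97)/2 × 4 = 27.08
  [4.5→8.5]: (4.97+2.89)/2 × 4 = 15.72
  [8.5→9.5]: (2.89+2.52)/2 × 1 = 2.705
  [9.5→11]: (2.52+2.05)/2 × 1.5 = 3.4275
  Sum = 53.3675 mg/L·hr
Extrapolated tail: C_last / k_e = 2.05 / 0.136 = 15.074
AUC_0→∞ = 53.3675 + 15.074 = 68.4415 mg/L·hr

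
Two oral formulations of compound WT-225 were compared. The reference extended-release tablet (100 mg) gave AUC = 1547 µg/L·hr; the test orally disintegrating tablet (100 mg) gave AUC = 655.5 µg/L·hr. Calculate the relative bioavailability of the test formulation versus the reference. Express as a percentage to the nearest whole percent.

F_rel = (AUC_test/D_test) / (AUC_ref/D_ref)
      = (655.5/100) / (1547/100)
      = 6.555 / 15.47 = 0.4237 = 42.37%

F_rel = 42%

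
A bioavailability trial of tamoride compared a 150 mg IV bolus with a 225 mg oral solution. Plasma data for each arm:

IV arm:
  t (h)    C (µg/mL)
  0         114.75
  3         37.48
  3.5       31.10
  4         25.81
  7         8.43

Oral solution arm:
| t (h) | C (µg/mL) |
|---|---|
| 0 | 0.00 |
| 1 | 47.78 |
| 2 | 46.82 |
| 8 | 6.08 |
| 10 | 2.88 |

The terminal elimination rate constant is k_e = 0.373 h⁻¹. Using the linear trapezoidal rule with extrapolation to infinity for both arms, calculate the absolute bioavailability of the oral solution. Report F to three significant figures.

F = 0.493

Trapezoidal AUC_0→7 (IV):
  [0→3]: (114.75+37.48)/2 × 3 = 228.345
  [3→3.5]: (37.48+31.10)/2 × 0.5 = 17.145
  [3.5→4]: (31.10+25.81)/2 × 0.5 = 14.2275
  [4→7]: (25.81+8.43)/2 × 3 = 51.36
  Sum = 311.0775 µg/mL·h
IV tail: 8.43/0.373 = 22.601; AUC_iv,0→∞ = 311.0775 + 22.601 = 333.6785 µg/mL·h
Trapezoidal AUC_0→10 (oral solution):
  [0→1]: (0.00+47.78)/2 × 1 = 23.89
  [1→2]: (47.78+46.82)/2 × 1 = 47.3
  [2→8]: (46.82+6.08)/2 × 6 = 158.7
  [8→10]: (6.08+2.88)/2 × 2 = 8.96
  Sum = 238.85 µg/mL·h
oral solution tail: 2.88/0.373 = 7.721; AUC_ev,0→∞ = 238.85 + 7.721 = 246.571 µg/mL·h
F = (AUC_ev/D_ev)/(AUC_iv/D_iv) = (246.571/225)/(333.6785/150) = 1.09587/2.22452 = 0.4926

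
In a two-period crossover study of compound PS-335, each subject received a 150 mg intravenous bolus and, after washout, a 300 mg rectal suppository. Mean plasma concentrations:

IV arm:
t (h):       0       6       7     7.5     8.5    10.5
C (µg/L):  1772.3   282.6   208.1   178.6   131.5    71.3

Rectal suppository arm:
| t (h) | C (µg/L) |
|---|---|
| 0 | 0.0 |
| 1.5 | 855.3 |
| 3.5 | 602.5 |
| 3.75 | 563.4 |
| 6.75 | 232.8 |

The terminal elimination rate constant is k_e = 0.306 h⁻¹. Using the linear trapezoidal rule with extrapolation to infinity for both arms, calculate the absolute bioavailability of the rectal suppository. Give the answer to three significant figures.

Trapezoidal AUC_0→10.5 (IV):
  [0→6]: (1772.3+282.6)/2 × 6 = 6164.7
  [6→7]: (282.6+208.1)/2 × 1 = 245.35
  [7→7.5]: (208.1+178.6)/2 × 0.5 = 96.675
  [7.5→8.5]: (178.6+131.5)/2 × 1 = 155.05
  [8.5→10.5]: (131.5+71.3)/2 × 2 = 202.8
  Sum = 6864.575 µg/L·h
IV tail: 71.3/0.306 = 233.007; AUC_iv,0→∞ = 6864.575 + 233.007 = 7097.582 µg/L·h
Trapezoidal AUC_0→6.75 (rectal suppository):
  [0→1.5]: (0.0+855.3)/2 × 1.5 = 641.475
  [1.5→3.5]: (855.3+602.5)/2 × 2 = 1457.8
  [3.5→3.75]: (602.5+563.4)/2 × 0.25 = 145.7375
  [3.75→6.75]: (563.4+232.8)/2 × 3 = 1194.3
  Sum = 3439.3125 µg/L·h
rectal suppository tail: 232.8/0.306 = 760.784; AUC_ev,0→∞ = 3439.3125 + 760.784 = 4200.0965 µg/L·h
F = (AUC_ev/D_ev)/(AUC_iv/D_iv) = (4200.0965/300)/(7097.582/150) = 14.0003/47.3172 = 0.2959

F = 0.296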